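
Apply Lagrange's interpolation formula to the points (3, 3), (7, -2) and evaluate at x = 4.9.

Lagrange interpolation formula:
P(x) = Σ yᵢ × Lᵢ(x)
where Lᵢ(x) = Π_{j≠i} (x - xⱼ)/(xᵢ - xⱼ)

L_0(4.9) = (4.9 - 7)/(3 - 7) = 0.525000
L_1(4.9) = (4.9 - 3)/(7 - 3) = 0.475000

P(4.9) = 3×L_0(4.9) + (-2)×L_1(4.9)
P(4.9) = 0.625000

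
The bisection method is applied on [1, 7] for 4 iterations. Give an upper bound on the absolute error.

Bisection error bound: |error| ≤ (b-a)/2^n
|error| ≤ (7 - 1)/2^4 = 6/2^4
|error| ≤ 0.3750000000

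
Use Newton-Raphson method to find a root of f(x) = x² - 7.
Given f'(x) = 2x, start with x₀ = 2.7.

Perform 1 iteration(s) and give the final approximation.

f(x) = x² - 7
f'(x) = 2x
x₀ = 2.7

Newton-Raphson formula: x_{n+1} = x_n - f(x_n)/f'(x_n)

Iteration 1:
  f(2.700000) = 0.290000
  f'(2.700000) = 5.400000
  x_1 = 2.700000 - 0.290000/5.400000 = 2.646296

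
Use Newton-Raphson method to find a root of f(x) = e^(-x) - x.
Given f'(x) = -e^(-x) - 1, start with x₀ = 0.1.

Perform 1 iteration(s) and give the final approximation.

f(x) = e^(-x) - x
f'(x) = -e^(-x) - 1
x₀ = 0.1

Newton-Raphson formula: x_{n+1} = x_n - f(x_n)/f'(x_n)

Iteration 1:
  f(0.100000) = 0.804837
  f'(0.100000) = -1.904837
  x_1 = 0.100000 - 0.804837/(-1.904837) = 0.522523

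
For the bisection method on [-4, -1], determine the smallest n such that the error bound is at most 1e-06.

We need (b-a)/2^n ≤ 1e-06
(-1 - (-4))/2^n ≤ 1e-06
3/2^n ≤ 1e-06
2^n ≥ 3000000
n ≥ log₂(3000000) = 21.52
n ≥ 22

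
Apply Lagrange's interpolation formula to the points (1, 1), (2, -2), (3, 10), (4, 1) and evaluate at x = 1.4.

Lagrange interpolation formula:
P(x) = Σ yᵢ × Lᵢ(x)
where Lᵢ(x) = Π_{j≠i} (x - xⱼ)/(xᵢ - xⱼ)

L_0(1.4) = (1.4 - 2)/(1 - 2) × (1.4 - 3)/(1 - 3) × (1.4 - 4)/(1 - 4) = 0.416000
L_1(1.4) = (1.4 - 1)/(2 - 1) × (1.4 - 3)/(2 - 3) × (1.4 - 4)/(2 - 4) = 0.832000
L_2(1.4) = (1.4 - 1)/(3 - 1) × (1.4 - 2)/(3 - 2) × (1.4 - 4)/(3 - 4) = -0.312000
L_3(1.4) = (1.4 - 1)/(4 - 1) × (1.4 - 2)/(4 - 2) × (1.4 - 3)/(4 - 3) = 0.064000

P(1.4) = 1×L_0(1.4) + (-2)×L_1(1.4) + 10×L_2(1.4) + 1×L_3(1.4)
P(1.4) = -4.304000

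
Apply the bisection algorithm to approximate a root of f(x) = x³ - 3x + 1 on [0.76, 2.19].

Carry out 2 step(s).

f(x) = x³ - 3x + 1
Initial interval: [0.76, 2.19]

Iteration 1:
  c_1 = (0.760000 + 2.190000)/2 = 1.475000
  f(c_1) = f(1.475000) = -0.215953
  f(a) × f(c) ≥ 0, new interval: [1.475000, 2.190000]
Iteration 2:
  c_2 = (1.475000 + 2.190000)/2 = 1.832500
  f(c_2) = f(1.832500) = 1.656138
  f(a) × f(c) < 0, new interval: [1.475000, 1.832500]

After 2 iteration(s), the approximation is c_2 = 1.832500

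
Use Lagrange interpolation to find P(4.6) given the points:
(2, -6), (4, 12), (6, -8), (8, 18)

Lagrange interpolation formula:
P(x) = Σ yᵢ × Lᵢ(x)
where Lᵢ(x) = Π_{j≠i} (x - xⱼ)/(xᵢ - xⱼ)

L_0(4.6) = (4.6 - 4)/(2 - 4) × (4.6 - 6)/(2 - 6) × (4.6 - 8)/(2 - 8) = -0.059500
L_1(4.6) = (4.6 - 2)/(4 - 2) × (4.6 - 6)/(4 - 6) × (4.6 - 8)/(4 - 8) = 0.773500
L_2(4.6) = (4.6 - 2)/(6 - 2) × (4.6 - 4)/(6 - 4) × (4.6 - 8)/(6 - 8) = 0.331500
L_3(4.6) = (4.6 - 2)/(8 - 2) × (4.6 - 4)/(8 - 4) × (4.6 - 6)/(8 - 6) = -0.045500

P(4.6) = (-6)×L_0(4.6) + 12×L_1(4.6) + (-8)×L_2(4.6) + 18×L_3(4.6)
P(4.6) = 6.168000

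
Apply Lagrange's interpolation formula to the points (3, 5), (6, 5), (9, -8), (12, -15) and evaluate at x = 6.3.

Lagrange interpolation formula:
P(x) = Σ yᵢ × Lᵢ(x)
where Lᵢ(x) = Π_{j≠i} (x - xⱼ)/(xᵢ - xⱼ)

L_0(6.3) = (6.3 - 6)/(3 - 6) × (6.3 - 9)/(3 - 9) × (6.3 - 12)/(3 - 12) = -0.028500
L_1(6.3) = (6.3 - 3)/(6 - 3) × (6.3 - 9)/(6 - 9) × (6.3 - 12)/(6 - 12) = 0.940500
L_2(6.3) = (6.3 - 3)/(9 - 3) × (6.3 - 6)/(9 - 6) × (6.3 - 12)/(9 - 12) = 0.104500
L_3(6.3) = (6.3 - 3)/(12 - 3) × (6.3 - 6)/(12 - 6) × (6.3 - 9)/(12 - 9) = -0.016500

P(6.3) = 5×L_0(6.3) + 5×L_1(6.3) + (-8)×L_2(6.3) + (-15)×L_3(6.3)
P(6.3) = 3.971500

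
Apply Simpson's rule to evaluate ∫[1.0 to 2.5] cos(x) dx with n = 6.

f(x) = cos(x)
a = 1.0, b = 2.5, n = 6
h = (b - a)/n = 0.250000

Simpson's rule: (h/3)[f(x₀) + 4f(x₁) + 2f(x₂) + ... + f(xₙ)]

x_0 = 1.0000, f(x_0) = 0.540302, coefficient = 1
x_1 = 1.2500, f(x_1) = 0.315322, coefficient = 4
x_2 = 1.5000, f(x_2) = 0.070737, coefficient = 2
x_3 = 1.7500, f(x_3) = -0.178246, coefficient = 4
x_4 = 2.0000, f(x_4) = -0.416147, coefficient = 2
x_5 = 2.2500, f(x_5) = -0.628174, coefficient = 4
x_6 = 2.5000, f(x_6) = -0.801144, coefficient = 1

I ≈ (0.250000/3) × -2.916050 = -0.243004
Exact value: -0.242999
Error: 0.000005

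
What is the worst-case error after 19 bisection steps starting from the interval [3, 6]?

Bisection error bound: |error| ≤ (b-a)/2^n
|error| ≤ (6 - 3)/2^19 = 3/2^19
|error| ≤ 0.0000057220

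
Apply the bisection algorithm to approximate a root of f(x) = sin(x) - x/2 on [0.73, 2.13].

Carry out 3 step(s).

f(x) = sin(x) - x/2
Initial interval: [0.73, 2.13]

Iteration 1:
  c_1 = (0.730000 + 2.130000)/2 = 1.430000
  f(c_1) = f(1.430000) = 0.275105
  f(a) × f(c) ≥ 0, new interval: [1.430000, 2.130000]
Iteration 2:
  c_2 = (1.430000 + 2.130000)/2 = 1.780000
  f(c_2) = f(1.780000) = 0.088197
  f(a) × f(c) ≥ 0, new interval: [1.780000, 2.130000]
Iteration 3:
  c_3 = (1.780000 + 2.130000)/2 = 1.955000
  f(c_3) = f(1.955000) = -0.050403
  f(a) × f(c) < 0, new interval: [1.780000, 1.955000]

After 3 iteration(s), the approximation is c_3 = 1.955000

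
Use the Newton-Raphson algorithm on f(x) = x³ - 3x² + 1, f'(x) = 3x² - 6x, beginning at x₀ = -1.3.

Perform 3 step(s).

f(x) = x³ - 3x² + 1
f'(x) = 3x² - 6x
x₀ = -1.3

Newton-Raphson formula: x_{n+1} = x_n - f(x_n)/f'(x_n)

Iteration 1:
  f(-1.300000) = -6.267000
  f'(-1.300000) = 12.870000
  x_1 = -1.300000 - (-6.267000)/12.870000 = -0.813054
Iteration 2:
  f(-0.813054) = -1.520643
  f'(-0.813054) = 6.861490
  x_2 = -0.813054 - (-1.520643)/6.861490 = -0.591434
Iteration 3:
  f(-0.591434) = -0.256261
  f'(-0.591434) = 4.597984
  x_3 = -0.591434 - (-0.256261)/4.597984 = -0.535700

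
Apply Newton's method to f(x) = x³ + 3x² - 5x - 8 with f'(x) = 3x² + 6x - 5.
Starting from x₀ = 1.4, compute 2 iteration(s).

f(x) = x³ + 3x² - 5x - 8
f'(x) = 3x² + 6x - 5
x₀ = 1.4

Newton-Raphson formula: x_{n+1} = x_n - f(x_n)/f'(x_n)

Iteration 1:
  f(1.400000) = -6.376000
  f'(1.400000) = 9.280000
  x_1 = 1.400000 - (-6.376000)/9.280000 = 2.087069
Iteration 2:
  f(2.087069) = 3.723199
  f'(2.087069) = 20.589984
  x_2 = 2.087069 - 3.723199/20.589984 = 1.906243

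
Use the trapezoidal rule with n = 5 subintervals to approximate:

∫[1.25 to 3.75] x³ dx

f(x) = x³
a = 1.25, b = 3.75, n = 5
h = (b - a)/n = 0.500000

Trapezoidal rule: (h/2)[f(x₀) + 2f(x₁) + 2f(x₂) + ... + f(xₙ)]

x_0 = 1.2500, f(x_0) = 1.953125, coefficient = 1
x_1 = 1.7500, f(x_1) = 5.359375, coefficient = 2
x_2 = 2.2500, f(x_2) = 11.390625, coefficient = 2
x_3 = 2.7500, f(x_3) = 20.796875, coefficient = 2
x_4 = 3.2500, f(x_4) = 34.328125, coefficient = 2
x_5 = 3.7500, f(x_5) = 52.734375, coefficient = 1

I ≈ (0.500000/2) × 198.437500 = 49.609375
Exact value: 48.828125
Error: 0.781250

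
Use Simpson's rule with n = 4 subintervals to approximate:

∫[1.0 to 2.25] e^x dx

f(x) = e^x
a = 1.0, b = 2.25, n = 4
h = (b - a)/n = 0.312500

Simpson's rule: (h/3)[f(x₀) + 4f(x₁) + 2f(x₂) + ... + f(xₙ)]

x_0 = 1.0000, f(x_0) = 2.718282, coefficient = 1
x_1 = 1.3125, f(x_1) = 3.715451, coefficient = 4
x_2 = 1.6250, f(x_2) = 5.078419, coefficient = 2
x_3 = 1.9375, f(x_3) = 6.941376, coefficient = 4
x_4 = 2.2500, f(x_4) = 9.487736, coefficient = 1

I ≈ (0.312500/3) × 64.990162 = 6.769809
Exact value: 6.769454
Error: 0.000355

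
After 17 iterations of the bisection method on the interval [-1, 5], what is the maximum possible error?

Bisection error bound: |error| ≤ (b-a)/2^n
|error| ≤ (5 - (-1))/2^17 = 6/2^17
|error| ≤ 0.0000457764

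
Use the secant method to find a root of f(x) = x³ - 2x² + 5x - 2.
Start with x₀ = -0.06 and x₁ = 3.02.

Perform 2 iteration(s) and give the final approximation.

f(x) = x³ - 2x² + 5x - 2
x₀ = -0.06, x₁ = 3.02

Secant formula: x_{n+1} = x_n - f(x_n)(x_n - x_{n-1})/(f(x_n) - f(x_{n-1}))

Iteration 1:
  f(-0.060000) = -2.307416
  f(3.020000) = 22.402808
  x_2 = 3.020000 - 22.402808×(3.020000 - (-0.060000))/(22.402808 - (-2.307416))
       = 0.227607
Iteration 2:
  f(3.020000) = 22.402808
  f(0.227607) = -0.953782
  x_3 = 0.227607 - (-0.953782)×(0.227607 - 3.020000)/(-0.953782 - 22.402808)
       = 0.341637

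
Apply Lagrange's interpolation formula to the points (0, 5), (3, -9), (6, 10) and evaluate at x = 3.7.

Lagrange interpolation formula:
P(x) = Σ yᵢ × Lᵢ(x)
where Lᵢ(x) = Π_{j≠i} (x - xⱼ)/(xᵢ - xⱼ)

L_0(3.7) = (3.7 - 3)/(0 - 3) × (3.7 - 6)/(0 - 6) = -0.089444
L_1(3.7) = (3.7 - 0)/(3 - 0) × (3.7 - 6)/(3 - 6) = 0.945556
L_2(3.7) = (3.7 - 0)/(6 - 0) × (3.7 - 3)/(6 - 3) = 0.143889

P(3.7) = 5×L_0(3.7) + (-9)×L_1(3.7) + 10×L_2(3.7)
P(3.7) = -7.518333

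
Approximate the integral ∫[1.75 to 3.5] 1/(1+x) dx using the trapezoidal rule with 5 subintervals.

f(x) = 1/(1+x)
a = 1.75, b = 3.5, n = 5
h = (b - a)/n = 0.350000

Trapezoidal rule: (h/2)[f(x₀) + 2f(x₁) + 2f(x₂) + ... + f(xₙ)]

x_0 = 1.7500, f(x_0) = 0.363636, coefficient = 1
x_1 = 2.1000, f(x_1) = 0.322581, coefficient = 2
x_2 = 2.4500, f(x_2) = 0.289855, coefficient = 2
x_3 = 2.8000, f(x_3) = 0.263158, coefficient = 2
x_4 = 3.1500, f(x_4) = 0.240964, coefficient = 2
x_5 = 3.5000, f(x_5) = 0.222222, coefficient = 1

I ≈ (0.350000/2) × 2.818974 = 0.493320
Exact value: 0.492476
Error: 0.000844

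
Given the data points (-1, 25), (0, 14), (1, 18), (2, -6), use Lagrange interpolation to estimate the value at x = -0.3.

Lagrange interpolation formula:
P(x) = Σ yᵢ × Lᵢ(x)
where Lᵢ(x) = Π_{j≠i} (x - xⱼ)/(xᵢ - xⱼ)

L_0(-0.3) = (-0.3 - 0)/(-1 - 0) × (-0.3 - 1)/(-1 - 1) × (-0.3 - 2)/(-1 - 2) = 0.149500
L_1(-0.3) = (-0.3 - (-1))/(0 - (-1)) × (-0.3 - 1)/(0 - 1) × (-0.3 - 2)/(0 - 2) = 1.046500
L_2(-0.3) = (-0.3 - (-1))/(1 - (-1)) × (-0.3 - 0)/(1 - 0) × (-0.3 - 2)/(1 - 2) = -0.241500
L_3(-0.3) = (-0.3 - (-1))/(2 - (-1)) × (-0.3 - 0)/(2 - 0) × (-0.3 - 1)/(2 - 1) = 0.045500

P(-0.3) = 25×L_0(-0.3) + 14×L_1(-0.3) + 18×L_2(-0.3) + (-6)×L_3(-0.3)
P(-0.3) = 13.768500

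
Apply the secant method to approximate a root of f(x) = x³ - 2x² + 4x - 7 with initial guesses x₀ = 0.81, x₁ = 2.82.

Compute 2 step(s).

f(x) = x³ - 2x² + 4x - 7
x₀ = 0.81, x₁ = 2.82

Secant formula: x_{n+1} = x_n - f(x_n)(x_n - x_{n-1})/(f(x_n) - f(x_{n-1}))

Iteration 1:
  f(0.810000) = -4.540759
  f(2.820000) = 10.800968
  x_2 = 2.820000 - 10.800968×(2.820000 - 0.810000)/(10.800968 - (-4.540759))
       = 1.404909
Iteration 2:
  f(2.820000) = 10.800968
  f(1.404909) = -2.554938
  x_3 = 1.404909 - (-2.554938)×(1.404909 - 2.820000)/(-2.554938 - 10.800968)
       = 1.675611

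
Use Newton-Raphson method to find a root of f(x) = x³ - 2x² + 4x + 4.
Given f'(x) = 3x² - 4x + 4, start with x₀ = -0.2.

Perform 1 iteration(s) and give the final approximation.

f(x) = x³ - 2x² + 4x + 4
f'(x) = 3x² - 4x + 4
x₀ = -0.2

Newton-Raphson formula: x_{n+1} = x_n - f(x_n)/f'(x_n)

Iteration 1:
  f(-0.200000) = 3.112000
  f'(-0.200000) = 4.920000
  x_1 = -0.200000 - 3.112000/4.920000 = -0.832520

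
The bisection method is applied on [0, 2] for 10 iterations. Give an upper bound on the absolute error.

Bisection error bound: |error| ≤ (b-a)/2^n
|error| ≤ (2 - 0)/2^10 = 2/2^10
|error| ≤ 0.0019531250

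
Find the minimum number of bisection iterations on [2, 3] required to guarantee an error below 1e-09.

We need (b-a)/2^n ≤ 1e-09
(3 - 2)/2^n ≤ 1e-09
1/2^n ≤ 1e-09
2^n ≥ 1000000000
n ≥ log₂(1000000000) = 29.90
n ≥ 30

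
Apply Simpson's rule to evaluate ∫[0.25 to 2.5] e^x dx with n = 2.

f(x) = e^x
a = 0.25, b = 2.5, n = 2
h = (b - a)/n = 1.125000

Simpson's rule: (h/3)[f(x₀) + 4f(x₁) + 2f(x₂) + ... + f(xₙ)]

x_0 = 0.2500, f(x_0) = 1.284025, coefficient = 1
x_1 = 1.3750, f(x_1) = 3.955077, coefficient = 4
x_2 = 2.5000, f(x_2) = 12.182494, coefficient = 1

I ≈ (1.125000/3) × 29.286826 = 10.982560
Exact value: 10.898469
Error: 0.084091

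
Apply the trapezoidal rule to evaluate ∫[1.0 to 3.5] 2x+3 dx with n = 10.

f(x) = 2x+3
a = 1.0, b = 3.5, n = 10
h = (b - a)/n = 0.250000

Trapezoidal rule: (h/2)[f(x₀) + 2f(x₁) + 2f(x₂) + ... + f(xₙ)]

x_0 = 1.0000, f(x_0) = 5.000000, coefficient = 1
x_1 = 1.2500, f(x_1) = 5.500000, coefficient = 2
x_2 = 1.5000, f(x_2) = 6.000000, coefficient = 2
x_3 = 1.7500, f(x_3) = 6.500000, coefficient = 2
x_4 = 2.0000, f(x_4) = 7.000000, coefficient = 2
x_5 = 2.2500, f(x_5) = 7.500000, coefficient = 2
x_6 = 2.5000, f(x_6) = 8.000000, coefficient = 2
x_7 = 2.7500, f(x_7) = 8.500000, coefficient = 2
x_8 = 3.0000, f(x_8) = 9.000000, coefficient = 2
x_9 = 3.2500, f(x_9) = 9.500000, coefficient = 2
x_10 = 3.5000, f(x_10) = 10.000000, coefficient = 1

I ≈ (0.250000/2) × 150.000000 = 18.750000
Exact value: 18.750000
Error: 0.000000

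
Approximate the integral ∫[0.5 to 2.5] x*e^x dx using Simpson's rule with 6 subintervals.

f(x) = x*e^x
a = 0.5, b = 2.5, n = 6
h = (b - a)/n = 0.333333

Simpson's rule: (h/3)[f(x₀) + 4f(x₁) + 2f(x₂) + ... + f(xₙ)]

x_0 = 0.5000, f(x_0) = 0.824361, coefficient = 1
x_1 = 0.8333, f(x_1) = 1.917480, coefficient = 4
x_2 = 1.1667, f(x_2) = 3.746482, coefficient = 2
x_3 = 1.5000, f(x_3) = 6.722534, coefficient = 4
x_4 = 1.8333, f(x_4) = 11.466952, coefficient = 2
x_5 = 2.1667, f(x_5) = 18.913133, coefficient = 4
x_6 = 2.5000, f(x_6) = 30.456235, coefficient = 1

I ≈ (0.333333/3) × 171.920050 = 19.102228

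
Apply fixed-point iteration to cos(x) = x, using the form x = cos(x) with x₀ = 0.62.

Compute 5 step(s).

Equation: cos(x) = x
Fixed-point form: x = cos(x)
x₀ = 0.62

x_1 = g(0.620000) = 0.813878
x_2 = g(0.813878) = 0.686684
x_3 = g(0.686684) = 0.773352
x_4 = g(0.773352) = 0.715573
x_5 = g(0.715573) = 0.754718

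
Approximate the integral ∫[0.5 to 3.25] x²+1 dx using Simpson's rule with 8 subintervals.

f(x) = x²+1
a = 0.5, b = 3.25, n = 8
h = (b - a)/n = 0.343750

Simpson's rule: (h/3)[f(x₀) + 4f(x₁) + 2f(x₂) + ... + f(xₙ)]

x_0 = 0.5000, f(x_0) = 1.250000, coefficient = 1
x_1 = 0.8438, f(x_1) = 1.711914, coefficient = 4
x_2 = 1.1875, f(x_2) = 2.410156, coefficient = 2
x_3 = 1.5312, f(x_3) = 3.344727, coefficient = 4
x_4 = 1.8750, f(x_4) = 4.515625, coefficient = 2
x_5 = 2.2188, f(x_5) = 5.922852, coefficient = 4
x_6 = 2.5625, f(x_6) = 7.566406, coefficient = 2
x_7 = 2.9062, f(x_7) = 9.446289, coefficient = 4
x_8 = 3.2500, f(x_8) = 11.562500, coefficient = 1

I ≈ (0.343750/3) × 123.500000 = 14.151042
Exact value: 14.151042
Error: 0.000000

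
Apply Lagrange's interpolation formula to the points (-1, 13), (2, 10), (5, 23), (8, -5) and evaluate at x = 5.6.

Lagrange interpolation formula:
P(x) = Σ yᵢ × Lᵢ(x)
where Lᵢ(x) = Π_{j≠i} (x - xⱼ)/(xᵢ - xⱼ)

L_0(5.6) = (5.6 - 2)/(-1 - 2) × (5.6 - 5)/(-1 - 5) × (5.6 - 8)/(-1 - 8) = 0.032000
L_1(5.6) = (5.6 - (-1))/(2 - (-1)) × (5.6 - 5)/(2 - 5) × (5.6 - 8)/(2 - 8) = -0.176000
L_2(5.6) = (5.6 - (-1))/(5 - (-1)) × (5.6 - 2)/(5 - 2) × (5.6 - 8)/(5 - 8) = 1.056000
L_3(5.6) = (5.6 - (-1))/(8 - (-1)) × (5.6 - 2)/(8 - 2) × (5.6 - 5)/(8 - 5) = 0.088000

P(5.6) = 13×L_0(5.6) + 10×L_1(5.6) + 23×L_2(5.6) + (-5)×L_3(5.6)
P(5.6) = 22.504000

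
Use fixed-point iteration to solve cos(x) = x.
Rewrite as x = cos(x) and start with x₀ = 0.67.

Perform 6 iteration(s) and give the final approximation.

Equation: cos(x) = x
Fixed-point form: x = cos(x)
x₀ = 0.67

x_1 = g(0.670000) = 0.783822
x_2 = g(0.783822) = 0.708221
x_3 = g(0.708221) = 0.759521
x_4 = g(0.759521) = 0.725166
x_5 = g(0.725166) = 0.748389
x_6 = g(0.748389) = 0.732786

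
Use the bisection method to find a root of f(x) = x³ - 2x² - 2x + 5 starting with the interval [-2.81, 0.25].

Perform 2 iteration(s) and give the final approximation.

f(x) = x³ - 2x² - 2x + 5
Initial interval: [-2.81, 0.25]

Iteration 1:
  c_1 = (-2.810000 + 0.250000)/2 = -1.280000
  f(c_1) = f(-1.280000) = 2.186048
  f(a) × f(c) < 0, new interval: [-2.810000, -1.280000]
Iteration 2:
  c_2 = (-2.810000 + (-1.280000))/2 = -2.045000
  f(c_2) = f(-2.045000) = -7.826291
  f(a) × f(c) ≥ 0, new interval: [-2.045000, -1.280000]

After 2 iteration(s), the approximation is c_2 = -2.045000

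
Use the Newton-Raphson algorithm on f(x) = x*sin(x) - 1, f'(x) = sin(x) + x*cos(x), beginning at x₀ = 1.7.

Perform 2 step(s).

f(x) = x*sin(x) - 1
f'(x) = sin(x) + x*cos(x)
x₀ = 1.7

Newton-Raphson formula: x_{n+1} = x_n - f(x_n)/f'(x_n)

Iteration 1:
  f(1.700000) = 0.685830
  f'(1.700000) = 0.772629
  x_1 = 1.700000 - 0.685830/0.772629 = 0.812342
Iteration 2:
  f(0.812342) = -0.410320
  f'(0.812342) = 1.284629
  x_2 = 0.812342 - (-0.410320)/1.284629 = 1.131750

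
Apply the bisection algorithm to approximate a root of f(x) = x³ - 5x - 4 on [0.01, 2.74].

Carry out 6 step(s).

f(x) = x³ - 5x - 4
Initial interval: [0.01, 2.74]

Iteration 1:
  c_1 = (0.010000 + 2.740000)/2 = 1.375000
  f(c_1) = f(1.375000) = -8.275391
  f(a) × f(c) ≥ 0, new interval: [1.375000, 2.740000]
Iteration 2:
  c_2 = (1.375000 + 2.740000)/2 = 2.057500
  f(c_2) = f(2.057500) = -5.577472
  f(a) × f(c) ≥ 0, new interval: [2.057500, 2.740000]
Iteration 3:
  c_3 = (2.057500 + 2.740000)/2 = 2.398750
  f(c_3) = f(2.398750) = -2.191339
  f(a) × f(c) ≥ 0, new interval: [2.398750, 2.740000]
Iteration 4:
  c_4 = (2.398750 + 2.740000)/2 = 2.569375
  f(c_4) = f(2.569375) = 0.115337
  f(a) × f(c) < 0, new interval: [2.398750, 2.569375]
Iteration 5:
  c_5 = (2.398750 + 2.569375)/2 = 2.484063
  f(c_5) = f(2.484063) = -1.092240
  f(a) × f(c) ≥ 0, new interval: [2.484063, 2.569375]
Iteration 6:
  c_6 = (2.484063 + 2.569375)/2 = 2.526719
  f(c_6) = f(2.526719) = -0.502244
  f(a) × f(c) ≥ 0, new interval: [2.526719, 2.569375]

After 6 iteration(s), the approximation is c_6 = 2.526719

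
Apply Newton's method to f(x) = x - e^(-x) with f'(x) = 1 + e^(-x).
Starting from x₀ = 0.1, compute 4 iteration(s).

f(x) = x - e^(-x)
f'(x) = 1 + e^(-x)
x₀ = 0.1

Newton-Raphson formula: x_{n+1} = x_n - f(x_n)/f'(x_n)

Iteration 1:
  f(0.100000) = -0.804837
  f'(0.100000) = 1.904837
  x_1 = 0.100000 - (-0.804837)/1.904837 = 0.522523
Iteration 2:
  f(0.522523) = -0.070500
  f'(0.522523) = 1.593023
  x_2 = 0.522523 - (-0.070500)/1.593023 = 0.566778
Iteration 3:
  f(0.566778) = -0.000572
  f'(0.566778) = 1.567350
  x_3 = 0.566778 - (-0.000572)/1.567350 = 0.567143
Iteration 4:
  f(0.567143) = 0.000000
  f'(0.567143) = 1.567143
  x_4 = 0.567143 - 0.000000/1.567143 = 0.567143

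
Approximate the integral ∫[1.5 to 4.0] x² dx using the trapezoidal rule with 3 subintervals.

f(x) = x²
a = 1.5, b = 4.0, n = 3
h = (b - a)/n = 0.833333

Trapezoidal rule: (h/2)[f(x₀) + 2f(x₁) + 2f(x₂) + ... + f(xₙ)]

x_0 = 1.5000, f(x_0) = 2.250000, coefficient = 1
x_1 = 2.3333, f(x_1) = 5.444444, coefficient = 2
x_2 = 3.1667, f(x_2) = 10.027778, coefficient = 2
x_3 = 4.0000, f(x_3) = 16.000000, coefficient = 1

I ≈ (0.833333/2) × 49.194444 = 20.497685
Exact value: 20.208333
Error: 0.289352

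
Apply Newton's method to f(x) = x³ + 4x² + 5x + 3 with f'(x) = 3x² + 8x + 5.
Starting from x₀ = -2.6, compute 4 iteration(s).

f(x) = x³ + 4x² + 5x + 3
f'(x) = 3x² + 8x + 5
x₀ = -2.6

Newton-Raphson formula: x_{n+1} = x_n - f(x_n)/f'(x_n)

Iteration 1:
  f(-2.600000) = -0.536000
  f'(-2.600000) = 4.480000
  x_1 = -2.600000 - (-0.536000)/4.480000 = -2.480357
Iteration 2:
  f(-2.480357) = -0.052682
  f'(-2.480357) = 3.613658
  x_2 = -2.480357 - (-0.052682)/3.613658 = -2.465779
Iteration 3:
  f(-2.465779) = -0.000728
  f'(-2.465779) = 3.513963
  x_3 = -2.465779 - (-0.000728)/3.513963 = -2.465571
Iteration 4:
  f(-2.465571) = 0.000000
  f'(-2.465571) = 3.512555
  x_4 = -2.465571 - 0.000000/3.512555 = -2.465571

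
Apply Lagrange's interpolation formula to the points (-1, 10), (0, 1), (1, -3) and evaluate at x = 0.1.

Lagrange interpolation formula:
P(x) = Σ yᵢ × Lᵢ(x)
where Lᵢ(x) = Π_{j≠i} (x - xⱼ)/(xᵢ - xⱼ)

L_0(0.1) = (0.1 - 0)/(-1 - 0) × (0.1 - 1)/(-1 - 1) = -0.045000
L_1(0.1) = (0.1 - (-1))/(0 - (-1)) × (0.1 - 1)/(0 - 1) = 0.990000
L_2(0.1) = (0.1 - (-1))/(1 - (-1)) × (0.1 - 0)/(1 - 0) = 0.055000

P(0.1) = 10×L_0(0.1) + 1×L_1(0.1) + (-3)×L_2(0.1)
P(0.1) = 0.375000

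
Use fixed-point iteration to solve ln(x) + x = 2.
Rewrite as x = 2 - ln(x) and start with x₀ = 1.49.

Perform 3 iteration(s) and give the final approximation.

Equation: ln(x) + x = 2
Fixed-point form: x = 2 - ln(x)
x₀ = 1.49

x_1 = g(1.490000) = 1.601224
x_2 = g(1.601224) = 1.529232
x_3 = g(1.529232) = 1.575235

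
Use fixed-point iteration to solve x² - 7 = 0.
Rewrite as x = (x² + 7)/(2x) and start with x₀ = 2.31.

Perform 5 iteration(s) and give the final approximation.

Equation: x² - 7 = 0
Fixed-point form: x = (x² + 7)/(2x)
x₀ = 2.31

x_1 = g(2.310000) = 2.670152
x_2 = g(2.670152) = 2.645863
x_3 = g(2.645863) = 2.645751
x_4 = g(2.645751) = 2.645751
x_5 = g(2.645751) = 2.645751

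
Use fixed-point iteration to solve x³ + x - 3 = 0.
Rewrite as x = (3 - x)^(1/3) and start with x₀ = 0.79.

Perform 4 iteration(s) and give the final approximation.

Equation: x³ + x - 3 = 0
Fixed-point form: x = (3 - x)^(1/3)
x₀ = 0.79

x_1 = g(0.790000) = 1.302559
x_2 = g(1.302559) = 1.192884
x_3 = g(1.192884) = 1.218041
x_4 = g(1.218041) = 1.212363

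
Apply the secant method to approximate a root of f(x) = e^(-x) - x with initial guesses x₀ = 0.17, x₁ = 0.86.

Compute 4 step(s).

f(x) = e^(-x) - x
x₀ = 0.17, x₁ = 0.86

Secant formula: x_{n+1} = x_n - f(x_n)(x_n - x_{n-1})/(f(x_n) - f(x_{n-1}))

Iteration 1:
  f(0.170000) = 0.673665
  f(0.860000) = -0.436838
  x_2 = 0.860000 - (-0.436838)×(0.860000 - 0.170000)/(-0.436838 - 0.673665)
       = 0.588575
Iteration 2:
  f(0.860000) = -0.436838
  f(0.588575) = -0.033457
  x_3 = 0.588575 - (-0.033457)×(0.588575 - 0.860000)/(-0.033457 - (-0.436838))
       = 0.566062
Iteration 3:
  f(0.588575) = -0.033457
  f(0.566062) = 0.001694
  x_4 = 0.566062 - 0.001694×(0.566062 - 0.588575)/(0.001694 - (-0.033457))
       = 0.567147
Iteration 4:
  f(0.566062) = 0.001694
  f(0.567147) = -0.000007
  x_5 = 0.567147 - (-0.000007)×(0.567147 - 0.566062)/(-0.000007 - 0.001694)
       = 0.567143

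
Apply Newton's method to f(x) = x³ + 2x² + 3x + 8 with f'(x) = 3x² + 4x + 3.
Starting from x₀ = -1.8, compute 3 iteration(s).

f(x) = x³ + 2x² + 3x + 8
f'(x) = 3x² + 4x + 3
x₀ = -1.8

Newton-Raphson formula: x_{n+1} = x_n - f(x_n)/f'(x_n)

Iteration 1:
  f(-1.800000) = 3.248000
  f'(-1.800000) = 5.520000
  x_1 = -1.800000 - 3.248000/5.520000 = -2.388406
Iteration 2:
  f(-2.388406) = -1.380871
  f'(-2.388406) = 10.559824
  x_2 = -2.388406 - (-1.380871)/10.559824 = -2.257639
Iteration 3:
  f(-2.257639) = -0.086089
  f'(-2.257639) = 9.260248
  x_3 = -2.257639 - (-0.086089)/9.260248 = -2.248343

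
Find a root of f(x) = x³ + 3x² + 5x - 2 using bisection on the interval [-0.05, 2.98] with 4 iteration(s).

f(x) = x³ + 3x² + 5x - 2
Initial interval: [-0.05, 2.98]

Iteration 1:
  c_1 = (-0.050000 + 2.980000)/2 = 1.465000
  f(c_1) = f(1.465000) = 14.907895
  f(a) × f(c) < 0, new interval: [-0.050000, 1.465000]
Iteration 2:
  c_2 = (-0.050000 + 1.465000)/2 = 0.707500
  f(c_2) = f(0.707500) = 3.393312
  f(a) × f(c) < 0, new interval: [-0.050000, 0.707500]
Iteration 3:
  c_3 = (-0.050000 + 0.707500)/2 = 0.328750
  f(c_3) = f(0.328750) = 0.003510
  f(a) × f(c) < 0, new interval: [-0.050000, 0.328750]
Iteration 4:
  c_4 = (-0.050000 + 0.328750)/2 = 0.139375
  f(c_4) = f(0.139375) = -1.242141
  f(a) × f(c) ≥ 0, new interval: [0.139375, 0.328750]

After 4 iteration(s), the approximation is c_4 = 0.139375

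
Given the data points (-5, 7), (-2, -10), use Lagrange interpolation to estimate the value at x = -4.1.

Lagrange interpolation formula:
P(x) = Σ yᵢ × Lᵢ(x)
where Lᵢ(x) = Π_{j≠i} (x - xⱼ)/(xᵢ - xⱼ)

L_0(-4.1) = (-4.1 - (-2))/(-5 - (-2)) = 0.700000
L_1(-4.1) = (-4.1 - (-5))/(-2 - (-5)) = 0.300000

P(-4.1) = 7×L_0(-4.1) + (-10)×L_1(-4.1)
P(-4.1) = 1.900000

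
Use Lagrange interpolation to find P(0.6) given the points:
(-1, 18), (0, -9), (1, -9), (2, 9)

Lagrange interpolation formula:
P(x) = Σ yᵢ × Lᵢ(x)
where Lᵢ(x) = Π_{j≠i} (x - xⱼ)/(xᵢ - xⱼ)

L_0(0.6) = (0.6 - 0)/(-1 - 0) × (0.6 - 1)/(-1 - 1) × (0.6 - 2)/(-1 - 2) = -0.056000
L_1(0.6) = (0.6 - (-1))/(0 - (-1)) × (0.6 - 1)/(0 - 1) × (0.6 - 2)/(0 - 2) = 0.448000
L_2(0.6) = (0.6 - (-1))/(1 - (-1)) × (0.6 - 0)/(1 - 0) × (0.6 - 2)/(1 - 2) = 0.672000
L_3(0.6) = (0.6 - (-1))/(2 - (-1)) × (0.6 - 0)/(2 - 0) × (0.6 - 1)/(2 - 1) = -0.064000

P(0.6) = 18×L_0(0.6) + (-9)×L_1(0.6) + (-9)×L_2(0.6) + 9×L_3(0.6)
P(0.6) = -11.664000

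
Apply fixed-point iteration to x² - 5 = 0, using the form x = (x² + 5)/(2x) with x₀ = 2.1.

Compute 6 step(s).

Equation: x² - 5 = 0
Fixed-point form: x = (x² + 5)/(2x)
x₀ = 2.1

x_1 = g(2.100000) = 2.240476
x_2 = g(2.240476) = 2.236072
x_3 = g(2.236072) = 2.236068
x_4 = g(2.236068) = 2.236068
x_5 = g(2.236068) = 2.236068
x_6 = g(2.236068) = 2.236068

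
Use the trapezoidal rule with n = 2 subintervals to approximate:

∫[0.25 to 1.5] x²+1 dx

f(x) = x²+1
a = 0.25, b = 1.5, n = 2
h = (b - a)/n = 0.625000

Trapezoidal rule: (h/2)[f(x₀) + 2f(x₁) + 2f(x₂) + ... + f(xₙ)]

x_0 = 0.2500, f(x_0) = 1.062500, coefficient = 1
x_1 = 0.8750, f(x_1) = 1.765625, coefficient = 2
x_2 = 1.5000, f(x_2) = 3.250000, coefficient = 1

I ≈ (0.625000/2) × 7.843750 = 2.451172
Exact value: 2.369792
Error: 0.081380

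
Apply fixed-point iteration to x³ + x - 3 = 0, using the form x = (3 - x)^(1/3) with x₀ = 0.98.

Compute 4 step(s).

Equation: x³ + x - 3 = 0
Fixed-point form: x = (3 - x)^(1/3)
x₀ = 0.98

x_1 = g(0.980000) = 1.264107
x_2 = g(1.264107) = 1.201824
x_3 = g(1.201824) = 1.216029
x_4 = g(1.216029) = 1.212819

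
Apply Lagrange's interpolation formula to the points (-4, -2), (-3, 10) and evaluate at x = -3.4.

Lagrange interpolation formula:
P(x) = Σ yᵢ × Lᵢ(x)
where Lᵢ(x) = Π_{j≠i} (x - xⱼ)/(xᵢ - xⱼ)

L_0(-3.4) = (-3.4 - (-3))/(-4 - (-3)) = 0.400000
L_1(-3.4) = (-3.4 - (-4))/(-3 - (-4)) = 0.600000

P(-3.4) = (-2)×L_0(-3.4) + 10×L_1(-3.4)
P(-3.4) = 5.200000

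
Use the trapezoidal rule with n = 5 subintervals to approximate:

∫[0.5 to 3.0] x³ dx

f(x) = x³
a = 0.5, b = 3.0, n = 5
h = (b - a)/n = 0.500000

Trapezoidal rule: (h/2)[f(x₀) + 2f(x₁) + 2f(x₂) + ... + f(xₙ)]

x_0 = 0.5000, f(x_0) = 0.125000, coefficient = 1
x_1 = 1.0000, f(x_1) = 1.000000, coefficient = 2
x_2 = 1.5000, f(x_2) = 3.375000, coefficient = 2
x_3 = 2.0000, f(x_3) = 8.000000, coefficient = 2
x_4 = 2.5000, f(x_4) = 15.625000, coefficient = 2
x_5 = 3.0000, f(x_5) = 27.000000, coefficient = 1

I ≈ (0.500000/2) × 83.125000 = 20.781250
Exact value: 20.234375
Error: 0.546875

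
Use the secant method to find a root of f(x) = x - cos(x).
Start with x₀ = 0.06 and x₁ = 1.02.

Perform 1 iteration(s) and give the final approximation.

f(x) = x - cos(x)
x₀ = 0.06, x₁ = 1.02

Secant formula: x_{n+1} = x_n - f(x_n)(x_n - x_{n-1})/(f(x_n) - f(x_{n-1}))

Iteration 1:
  f(0.060000) = -0.938201
  f(1.020000) = 0.496634
  x_2 = 1.020000 - 0.496634×(1.020000 - 0.060000)/(0.496634 - (-0.938201))
       = 0.687719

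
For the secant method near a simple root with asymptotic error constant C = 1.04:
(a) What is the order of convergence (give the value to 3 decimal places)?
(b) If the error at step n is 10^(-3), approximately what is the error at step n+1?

(a) Secant method has superlinear convergence with order φ = (1+√5)/2 ≈ 1.618.
    This means |e_{n+1}| ≈ C|e_n|^1.618.

(b) With |e_n| = 10^(-3) and C = 1.04:
    |e_{n+1}| ≈ 1.04 × (10^(-3))^1.618 = 1.04 × 10^(-4.85)

(a) ≈ 1.618 (golden ratio); (b) |e_{n+1}| ≈ 1.455e-05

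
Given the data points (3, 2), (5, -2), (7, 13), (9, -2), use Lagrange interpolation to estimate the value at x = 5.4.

Lagrange interpolation formula:
P(x) = Σ yᵢ × Lᵢ(x)
where Lᵢ(x) = Π_{j≠i} (x - xⱼ)/(xᵢ - xⱼ)

L_0(5.4) = (5.4 - 5)/(3 - 5) × (5.4 - 7)/(3 - 7) × (5.4 - 9)/(3 - 9) = -0.048000
L_1(5.4) = (5.4 - 3)/(5 - 3) × (5.4 - 7)/(5 - 7) × (5.4 - 9)/(5 - 9) = 0.864000
L_2(5.4) = (5.4 - 3)/(7 - 3) × (5.4 - 5)/(7 - 5) × (5.4 - 9)/(7 - 9) = 0.216000
L_3(5.4) = (5.4 - 3)/(9 - 3) × (5.4 - 5)/(9 - 5) × (5.4 - 7)/(9 - 7) = -0.032000

P(5.4) = 2×L_0(5.4) + (-2)×L_1(5.4) + 13×L_2(5.4) + (-2)×L_3(5.4)
P(5.4) = 1.048000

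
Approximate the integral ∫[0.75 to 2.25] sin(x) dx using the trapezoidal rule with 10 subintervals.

f(x) = sin(x)
a = 0.75, b = 2.25, n = 10
h = (b - a)/n = 0.150000

Trapezoidal rule: (h/2)[f(x₀) + 2f(x₁) + 2f(x₂) + ... + f(xₙ)]

x_0 = 0.7500, f(x_0) = 0.681639, coefficient = 1
x_1 = 0.9000, f(x_1) = 0.783327, coefficient = 2
x_2 = 1.0500, f(x_2) = 0.867423, coefficient = 2
x_3 = 1.2000, f(x_3) = 0.932039, coefficient = 2
x_4 = 1.3500, f(x_4) = 0.975723, coefficient = 2
x_5 = 1.5000, f(x_5) = 0.997495, coefficient = 2
x_6 = 1.6500, f(x_6) = 0.996865, coefficient = 2
x_7 = 1.8000, f(x_7) = 0.973848, coefficient = 2
x_8 = 1.9500, f(x_8) = 0.928960, coefficient = 2
x_9 = 2.1000, f(x_9) = 0.863209, coefficient = 2
x_10 = 2.2500, f(x_10) = 0.778073, coefficient = 1

I ≈ (0.150000/2) × 18.097491 = 1.357312
Exact value: 1.359862
Error: 0.002551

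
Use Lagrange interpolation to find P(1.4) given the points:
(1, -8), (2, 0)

Lagrange interpolation formula:
P(x) = Σ yᵢ × Lᵢ(x)
where Lᵢ(x) = Π_{j≠i} (x - xⱼ)/(xᵢ - xⱼ)

L_0(1.4) = (1.4 - 2)/(1 - 2) = 0.600000
L_1(1.4) = (1.4 - 1)/(2 - 1) = 0.400000

P(1.4) = (-8)×L_0(1.4) + 0×L_1(1.4)
P(1.4) = -4.800000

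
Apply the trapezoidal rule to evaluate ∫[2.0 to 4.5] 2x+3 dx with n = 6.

f(x) = 2x+3
a = 2.0, b = 4.5, n = 6
h = (b - a)/n = 0.416667

Trapezoidal rule: (h/2)[f(x₀) + 2f(x₁) + 2f(x₂) + ... + f(xₙ)]

x_0 = 2.0000, f(x_0) = 7.000000, coefficient = 1
x_1 = 2.4167, f(x_1) = 7.833333, coefficient = 2
x_2 = 2.8333, f(x_2) = 8.666667, coefficient = 2
x_3 = 3.2500, f(x_3) = 9.500000, coefficient = 2
x_4 = 3.6667, f(x_4) = 10.333333, coefficient = 2
x_5 = 4.0833, f(x_5) = 11.166667, coefficient = 2
x_6 = 4.5000, f(x_6) = 12.000000, coefficient = 1

I ≈ (0.416667/2) × 114.000000 = 23.750000
Exact value: 23.750000
Error: 0.000000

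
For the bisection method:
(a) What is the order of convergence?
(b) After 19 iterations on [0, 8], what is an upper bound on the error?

(a) Bisection has linear (order 1) convergence; the error is halved each step.

(b) Error bound = (b-a)/2^n = (8 - 0)/2^{19}
    = 8/2^{19}

(a) 1 (linear); (b) error ≤ 1.53e-05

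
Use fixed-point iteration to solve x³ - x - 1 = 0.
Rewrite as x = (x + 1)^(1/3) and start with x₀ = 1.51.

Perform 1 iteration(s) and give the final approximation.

Equation: x³ - x - 1 = 0
Fixed-point form: x = (x + 1)^(1/3)
x₀ = 1.51

x_1 = g(1.510000) = 1.359016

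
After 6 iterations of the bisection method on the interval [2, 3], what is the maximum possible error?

Bisection error bound: |error| ≤ (b-a)/2^n
|error| ≤ (3 - 2)/2^6 = 1/2^6
|error| ≤ 0.0156250000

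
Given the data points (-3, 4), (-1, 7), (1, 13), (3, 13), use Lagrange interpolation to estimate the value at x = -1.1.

Lagrange interpolation formula:
P(x) = Σ yᵢ × Lᵢ(x)
where Lᵢ(x) = Π_{j≠i} (x - xⱼ)/(xᵢ - xⱼ)

L_0(-1.1) = (-1.1 - (-1))/(-3 - (-1)) × (-1.1 - 1)/(-3 - 1) × (-1.1 - 3)/(-3 - 3) = 0.017938
L_1(-1.1) = (-1.1 - (-3))/(-1 - (-3)) × (-1.1 - 1)/(-1 - 1) × (-1.1 - 3)/(-1 - 3) = 1.022437
L_2(-1.1) = (-1.1 - (-3))/(1 - (-3)) × (-1.1 - (-1))/(1 - (-1)) × (-1.1 - 3)/(1 - 3) = -0.048688
L_3(-1.1) = (-1.1 - (-3))/(3 - (-3)) × (-1.1 - (-1))/(3 - (-1)) × (-1.1 - 1)/(3 - 1) = 0.008313

P(-1.1) = 4×L_0(-1.1) + 7×L_1(-1.1) + 13×L_2(-1.1) + 13×L_3(-1.1)
P(-1.1) = 6.703937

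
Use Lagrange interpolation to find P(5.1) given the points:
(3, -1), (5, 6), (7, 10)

Lagrange interpolation formula:
P(x) = Σ yᵢ × Lᵢ(x)
where Lᵢ(x) = Π_{j≠i} (x - xⱼ)/(xᵢ - xⱼ)

L_0(5.1) = (5.1 - 5)/(3 - 5) × (5.1 - 7)/(3 - 7) = -0.023750
L_1(5.1) = (5.1 - 3)/(5 - 3) × (5.1 - 7)/(5 - 7) = 0.997500
L_2(5.1) = (5.1 - 3)/(7 - 3) × (5.1 - 5)/(7 - 5) = 0.026250

P(5.1) = (-1)×L_0(5.1) + 6×L_1(5.1) + 10×L_2(5.1)
P(5.1) = 6.271250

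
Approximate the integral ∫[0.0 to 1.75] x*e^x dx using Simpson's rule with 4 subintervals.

f(x) = x*e^x
a = 0.0, b = 1.75, n = 4
h = (b - a)/n = 0.437500

Simpson's rule: (h/3)[f(x₀) + 4f(x₁) + 2f(x₂) + ... + f(xₙ)]

x_0 = 0.0000, f(x_0) = 0.000000, coefficient = 1
x_1 = 0.4375, f(x_1) = 0.677613, coefficient = 4
x_2 = 0.8750, f(x_2) = 2.099016, coefficient = 2
x_3 = 1.3125, f(x_3) = 4.876529, coefficient = 4
x_4 = 1.7500, f(x_4) = 10.070555, coefficient = 1

I ≈ (0.437500/3) × 36.485156 = 5.320752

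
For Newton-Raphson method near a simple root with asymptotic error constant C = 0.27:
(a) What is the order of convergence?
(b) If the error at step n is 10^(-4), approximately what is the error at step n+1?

(a) Newton-Raphson has quadratic (order 2) convergence near simple roots.
    This means |e_{n+1}| ≈ C|e_n|².

(b) With |e_n| = 10^(-4) and C = 0.27:
    |e_{n+1}| ≈ 0.27 × (10^(-4))² = 0.27 × 10^(-8)

(a) 2 (quadratic); (b) |e_{n+1}| ≈ 2.700e-09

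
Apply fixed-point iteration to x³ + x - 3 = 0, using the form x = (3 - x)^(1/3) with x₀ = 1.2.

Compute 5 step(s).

Equation: x³ + x - 3 = 0
Fixed-point form: x = (3 - x)^(1/3)
x₀ = 1.2

x_1 = g(1.200000) = 1.216440
x_2 = g(1.216440) = 1.212726
x_3 = g(1.212726) = 1.213567
x_4 = g(1.213567) = 1.213377
x_5 = g(1.213377) = 1.213420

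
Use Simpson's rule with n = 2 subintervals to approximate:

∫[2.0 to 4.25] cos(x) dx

f(x) = cos(x)
a = 2.0, b = 4.25, n = 2
h = (b - a)/n = 1.125000

Simpson's rule: (h/3)[f(x₀) + 4f(x₁) + 2f(x₂) + ... + f(xₙ)]

x_0 = 2.0000, f(x_0) = -0.416147, coefficient = 1
x_1 = 3.1250, f(x_1) = -0.999862, coefficient = 4
x_2 = 4.2500, f(x_2) = -0.446087, coefficient = 1

I ≈ (1.125000/3) × -4.861684 = -1.823131
Exact value: -1.804287
Error: 0.018845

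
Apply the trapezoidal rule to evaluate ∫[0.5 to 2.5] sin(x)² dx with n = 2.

f(x) = sin(x)²
a = 0.5, b = 2.5, n = 2
h = (b - a)/n = 1.000000

Trapezoidal rule: (h/2)[f(x₀) + 2f(x₁) + 2f(x₂) + ... + f(xₙ)]

x_0 = 0.5000, f(x_0) = 0.229849, coefficient = 1
x_1 = 1.5000, f(x_1) = 0.994996, coefficient = 2
x_2 = 2.5000, f(x_2) = 0.358169, coefficient = 1

I ≈ (1.000000/2) × 2.578010 = 1.289005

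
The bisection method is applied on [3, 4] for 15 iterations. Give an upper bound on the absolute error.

Bisection error bound: |error| ≤ (b-a)/2^n
|error| ≤ (4 - 3)/2^15 = 1/2^15
|error| ≤ 0.0000305176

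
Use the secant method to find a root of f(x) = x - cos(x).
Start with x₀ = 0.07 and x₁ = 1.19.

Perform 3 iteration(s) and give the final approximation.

f(x) = x - cos(x)
x₀ = 0.07, x₁ = 1.19

Secant formula: x_{n+1} = x_n - f(x_n)(x_n - x_{n-1})/(f(x_n) - f(x_{n-1}))

Iteration 1:
  f(0.070000) = -0.927551
  f(1.190000) = 0.818340
  x_2 = 1.190000 - 0.818340×(1.190000 - 0.070000)/(0.818340 - (-0.927551))
       = 0.665030
Iteration 2:
  f(1.190000) = 0.818340
  f(0.665030) = -0.121869
  x_3 = 0.665030 - (-0.121869)×(0.665030 - 1.190000)/(-0.121869 - 0.818340)
       = 0.733076
Iteration 3:
  f(0.665030) = -0.121869
  f(0.733076) = -0.010044
  x_4 = 0.733076 - (-0.010044)×(0.733076 - 0.665030)/(-0.010044 - (-0.121869))
       = 0.739188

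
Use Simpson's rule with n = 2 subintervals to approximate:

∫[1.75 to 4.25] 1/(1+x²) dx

f(x) = 1/(1+x²)
a = 1.75, b = 4.25, n = 2
h = (b - a)/n = 1.250000

Simpson's rule: (h/3)[f(x₀) + 4f(x₁) + 2f(x₂) + ... + f(xₙ)]

x_0 = 1.7500, f(x_0) = 0.246154, coefficient = 1
x_1 = 3.0000, f(x_1) = 0.100000, coefficient = 4
x_2 = 4.2500, f(x_2) = 0.052459, coefficient = 1

I ≈ (1.250000/3) × 0.698613 = 0.291089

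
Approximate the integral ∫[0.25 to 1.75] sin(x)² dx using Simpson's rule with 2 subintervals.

f(x) = sin(x)²
a = 0.25, b = 1.75, n = 2
h = (b - a)/n = 0.750000

Simpson's rule: (h/3)[f(x₀) + 4f(x₁) + 2f(x₂) + ... + f(xₙ)]

x_0 = 0.2500, f(x_0) = 0.061209, coefficient = 1
x_1 = 1.0000, f(x_1) = 0.708073, coefficient = 4
x_2 = 1.7500, f(x_2) = 0.968228, coefficient = 1

I ≈ (0.750000/3) × 3.861731 = 0.965433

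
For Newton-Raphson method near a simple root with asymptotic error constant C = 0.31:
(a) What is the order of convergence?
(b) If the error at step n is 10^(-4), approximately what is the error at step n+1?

(a) Newton-Raphson has quadratic (order 2) convergence near simple roots.
    This means |e_{n+1}| ≈ C|e_n|².

(b) With |e_n| = 10^(-4) and C = 0.31:
    |e_{n+1}| ≈ 0.31 × (10^(-4))² = 0.31 × 10^(-8)

(a) 2 (quadratic); (b) |e_{n+1}| ≈ 3.100e-09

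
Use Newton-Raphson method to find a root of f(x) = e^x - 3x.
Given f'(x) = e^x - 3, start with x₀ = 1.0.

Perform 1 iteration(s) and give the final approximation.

f(x) = e^x - 3x
f'(x) = e^x - 3
x₀ = 1.0

Newton-Raphson formula: x_{n+1} = x_n - f(x_n)/f'(x_n)

Iteration 1:
  f(1.000000) = -0.281718
  f'(1.000000) = -0.281718
  x_1 = 1.000000 - (-0.281718)/(-0.281718) = 0.000000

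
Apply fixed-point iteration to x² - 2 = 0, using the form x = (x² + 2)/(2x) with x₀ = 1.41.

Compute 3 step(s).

Equation: x² - 2 = 0
Fixed-point form: x = (x² + 2)/(2x)
x₀ = 1.41

x_1 = g(1.410000) = 1.414220
x_2 = g(1.414220) = 1.414214
x_3 = g(1.414214) = 1.414214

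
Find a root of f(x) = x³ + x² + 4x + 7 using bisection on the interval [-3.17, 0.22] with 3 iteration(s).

f(x) = x³ + x² + 4x + 7
Initial interval: [-3.17, 0.22]

Iteration 1:
  c_1 = (-3.170000 + 0.220000)/2 = -1.475000
  f(c_1) = f(-1.475000) = 0.066578
  f(a) × f(c) < 0, new interval: [-3.170000, -1.475000]
Iteration 2:
  c_2 = (-3.170000 + (-1.475000))/2 = -2.322500
  f(c_2) = f(-2.322500) = -9.423573
  f(a) × f(c) ≥ 0, new interval: [-2.322500, -1.475000]
Iteration 3:
  c_3 = (-2.322500 + (-1.475000))/2 = -1.898750
  f(c_3) = f(-1.898750) = -3.835220
  f(a) × f(c) ≥ 0, new interval: [-1.898750, -1.475000]

After 3 iteration(s), the approximation is c_3 = -1.898750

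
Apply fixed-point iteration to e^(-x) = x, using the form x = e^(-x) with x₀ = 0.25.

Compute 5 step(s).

Equation: e^(-x) = x
Fixed-point form: x = e^(-x)
x₀ = 0.25

x_1 = g(0.250000) = 0.778801
x_2 = g(0.778801) = 0.458956
x_3 = g(0.458956) = 0.631943
x_4 = g(0.631943) = 0.531558
x_5 = g(0.531558) = 0.587689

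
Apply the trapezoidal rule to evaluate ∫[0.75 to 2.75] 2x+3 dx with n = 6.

f(x) = 2x+3
a = 0.75, b = 2.75, n = 6
h = (b - a)/n = 0.333333

Trapezoidal rule: (h/2)[f(x₀) + 2f(x₁) + 2f(x₂) + ... + f(xₙ)]

x_0 = 0.7500, f(x_0) = 4.500000, coefficient = 1
x_1 = 1.0833, f(x_1) = 5.166667, coefficient = 2
x_2 = 1.4167, f(x_2) = 5.833333, coefficient = 2
x_3 = 1.7500, f(x_3) = 6.500000, coefficient = 2
x_4 = 2.0833, f(x_4) = 7.166667, coefficient = 2
x_5 = 2.4167, f(x_5) = 7.833333, coefficient = 2
x_6 = 2.7500, f(x_6) = 8.500000, coefficient = 1

I ≈ (0.333333/2) × 78.000000 = 13.000000
Exact value: 13.000000
Error: 0.000000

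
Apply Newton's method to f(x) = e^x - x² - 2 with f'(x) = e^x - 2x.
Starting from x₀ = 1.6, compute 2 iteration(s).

f(x) = e^x - x² - 2
f'(x) = e^x - 2x
x₀ = 1.6

Newton-Raphson formula: x_{n+1} = x_n - f(x_n)/f'(x_n)

Iteration 1:
  f(1.600000) = 0.393032
  f'(1.600000) = 1.753032
  x_1 = 1.600000 - 0.393032/1.753032 = 1.375799
Iteration 2:
  f(1.375799) = 0.065415
  f'(1.375799) = 1.206639
  x_2 = 1.375799 - 0.065415/1.206639 = 1.321586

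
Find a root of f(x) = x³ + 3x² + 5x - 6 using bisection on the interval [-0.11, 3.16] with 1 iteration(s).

f(x) = x³ + 3x² + 5x - 6
Initial interval: [-0.11, 3.16]

Iteration 1:
  c_1 = (-0.110000 + 3.160000)/2 = 1.525000
  f(c_1) = f(1.525000) = 12.148453
  f(a) × f(c) < 0, new interval: [-0.110000, 1.525000]

After 1 iteration(s), the approximation is c_1 = 1.525000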